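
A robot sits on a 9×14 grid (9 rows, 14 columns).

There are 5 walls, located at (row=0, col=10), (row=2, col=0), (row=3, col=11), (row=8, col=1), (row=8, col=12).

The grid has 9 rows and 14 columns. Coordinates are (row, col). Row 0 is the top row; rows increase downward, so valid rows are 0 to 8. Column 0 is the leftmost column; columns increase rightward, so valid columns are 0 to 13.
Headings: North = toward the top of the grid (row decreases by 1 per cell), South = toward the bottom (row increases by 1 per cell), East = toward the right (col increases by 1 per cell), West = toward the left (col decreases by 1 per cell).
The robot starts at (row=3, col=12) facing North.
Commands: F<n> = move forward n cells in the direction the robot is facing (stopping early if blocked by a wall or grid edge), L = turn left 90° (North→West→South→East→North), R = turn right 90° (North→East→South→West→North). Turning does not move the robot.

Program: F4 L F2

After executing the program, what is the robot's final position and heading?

Answer: Final position: (row=0, col=11), facing West

Derivation:
Start: (row=3, col=12), facing North
  F4: move forward 3/4 (blocked), now at (row=0, col=12)
  L: turn left, now facing West
  F2: move forward 1/2 (blocked), now at (row=0, col=11)
Final: (row=0, col=11), facing West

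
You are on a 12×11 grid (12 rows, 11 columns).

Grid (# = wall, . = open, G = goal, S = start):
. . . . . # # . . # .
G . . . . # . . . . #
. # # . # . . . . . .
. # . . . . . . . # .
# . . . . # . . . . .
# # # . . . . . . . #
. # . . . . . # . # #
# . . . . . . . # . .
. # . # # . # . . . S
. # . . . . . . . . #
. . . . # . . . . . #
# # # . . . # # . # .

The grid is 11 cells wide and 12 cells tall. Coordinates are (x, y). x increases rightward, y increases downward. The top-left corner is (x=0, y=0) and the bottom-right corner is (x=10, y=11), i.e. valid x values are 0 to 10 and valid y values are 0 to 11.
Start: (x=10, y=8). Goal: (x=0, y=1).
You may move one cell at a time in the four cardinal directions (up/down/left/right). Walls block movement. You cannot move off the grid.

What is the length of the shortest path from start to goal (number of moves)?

Answer: Shortest path length: 17

Derivation:
BFS from (x=10, y=8) until reaching (x=0, y=1):
  Distance 0: (x=10, y=8)
  Distance 1: (x=10, y=7), (x=9, y=8)
  Distance 2: (x=9, y=7), (x=8, y=8), (x=9, y=9)
  Distance 3: (x=7, y=8), (x=8, y=9), (x=9, y=10)
  Distance 4: (x=7, y=7), (x=7, y=9), (x=8, y=10)
  Distance 5: (x=6, y=7), (x=6, y=9), (x=7, y=10), (x=8, y=11)
  Distance 6: (x=6, y=6), (x=5, y=7), (x=5, y=9), (x=6, y=10)
  Distance 7: (x=6, y=5), (x=5, y=6), (x=4, y=7), (x=5, y=8), (x=4, y=9), (x=5, y=10)
  Distance 8: (x=6, y=4), (x=5, y=5), (x=7, y=5), (x=4, y=6), (x=3, y=7), (x=3, y=9), (x=5, y=11)
  Distance 9: (x=6, y=3), (x=7, y=4), (x=4, y=5), (x=8, y=5), (x=3, y=6), (x=2, y=7), (x=2, y=9), (x=3, y=10), (x=4, y=11)
  Distance 10: (x=6, y=2), (x=5, y=3), (x=7, y=3), (x=4, y=4), (x=8, y=4), (x=3, y=5), (x=9, y=5), (x=2, y=6), (x=8, y=6), (x=1, y=7), (x=2, y=8), (x=2, y=10), (x=3, y=11)
  Distance 11: (x=6, y=1), (x=5, y=2), (x=7, y=2), (x=4, y=3), (x=8, y=3), (x=3, y=4), (x=9, y=4), (x=1, y=10)
  Distance 12: (x=7, y=1), (x=8, y=2), (x=3, y=3), (x=2, y=4), (x=10, y=4), (x=0, y=10)
  Distance 13: (x=7, y=0), (x=8, y=1), (x=3, y=2), (x=9, y=2), (x=2, y=3), (x=10, y=3), (x=1, y=4), (x=0, y=9)
  Distance 14: (x=8, y=0), (x=3, y=1), (x=9, y=1), (x=10, y=2), (x=0, y=8)
  Distance 15: (x=3, y=0), (x=2, y=1), (x=4, y=1)
  Distance 16: (x=2, y=0), (x=4, y=0), (x=1, y=1)
  Distance 17: (x=1, y=0), (x=0, y=1)  <- goal reached here
One shortest path (17 moves): (x=10, y=8) -> (x=9, y=8) -> (x=8, y=8) -> (x=7, y=8) -> (x=7, y=7) -> (x=6, y=7) -> (x=5, y=7) -> (x=4, y=7) -> (x=3, y=7) -> (x=3, y=6) -> (x=3, y=5) -> (x=3, y=4) -> (x=3, y=3) -> (x=3, y=2) -> (x=3, y=1) -> (x=2, y=1) -> (x=1, y=1) -> (x=0, y=1)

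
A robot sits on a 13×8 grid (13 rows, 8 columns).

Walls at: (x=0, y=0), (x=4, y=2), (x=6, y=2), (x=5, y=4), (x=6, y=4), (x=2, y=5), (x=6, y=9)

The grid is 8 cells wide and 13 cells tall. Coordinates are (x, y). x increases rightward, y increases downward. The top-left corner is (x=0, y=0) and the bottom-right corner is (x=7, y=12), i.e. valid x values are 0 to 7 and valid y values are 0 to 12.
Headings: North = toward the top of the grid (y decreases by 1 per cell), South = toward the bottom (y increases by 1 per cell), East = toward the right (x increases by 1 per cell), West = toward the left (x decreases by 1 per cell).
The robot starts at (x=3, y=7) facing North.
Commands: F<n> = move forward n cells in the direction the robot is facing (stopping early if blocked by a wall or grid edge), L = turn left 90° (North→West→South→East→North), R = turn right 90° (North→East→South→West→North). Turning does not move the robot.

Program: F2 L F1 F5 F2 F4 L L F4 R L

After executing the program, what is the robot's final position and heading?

Answer: Final position: (x=7, y=5), facing East

Derivation:
Start: (x=3, y=7), facing North
  F2: move forward 2, now at (x=3, y=5)
  L: turn left, now facing West
  F1: move forward 0/1 (blocked), now at (x=3, y=5)
  F5: move forward 0/5 (blocked), now at (x=3, y=5)
  F2: move forward 0/2 (blocked), now at (x=3, y=5)
  F4: move forward 0/4 (blocked), now at (x=3, y=5)
  L: turn left, now facing South
  L: turn left, now facing East
  F4: move forward 4, now at (x=7, y=5)
  R: turn right, now facing South
  L: turn left, now facing East
Final: (x=7, y=5), facing East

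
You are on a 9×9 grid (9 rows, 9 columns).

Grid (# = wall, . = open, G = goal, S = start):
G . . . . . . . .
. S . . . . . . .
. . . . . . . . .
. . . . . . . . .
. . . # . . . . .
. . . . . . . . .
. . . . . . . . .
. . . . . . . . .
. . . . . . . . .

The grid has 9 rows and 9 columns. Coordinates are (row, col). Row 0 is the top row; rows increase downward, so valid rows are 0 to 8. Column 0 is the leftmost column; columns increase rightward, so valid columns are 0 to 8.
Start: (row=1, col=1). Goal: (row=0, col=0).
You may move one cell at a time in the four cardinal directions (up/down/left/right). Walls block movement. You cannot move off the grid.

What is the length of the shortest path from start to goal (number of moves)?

Answer: Shortest path length: 2

Derivation:
BFS from (row=1, col=1) until reaching (row=0, col=0):
  Distance 0: (row=1, col=1)
  Distance 1: (row=0, col=1), (row=1, col=0), (row=1, col=2), (row=2, col=1)
  Distance 2: (row=0, col=0), (row=0, col=2), (row=1, col=3), (row=2, col=0), (row=2, col=2), (row=3, col=1)  <- goal reached here
One shortest path (2 moves): (row=1, col=1) -> (row=1, col=0) -> (row=0, col=0)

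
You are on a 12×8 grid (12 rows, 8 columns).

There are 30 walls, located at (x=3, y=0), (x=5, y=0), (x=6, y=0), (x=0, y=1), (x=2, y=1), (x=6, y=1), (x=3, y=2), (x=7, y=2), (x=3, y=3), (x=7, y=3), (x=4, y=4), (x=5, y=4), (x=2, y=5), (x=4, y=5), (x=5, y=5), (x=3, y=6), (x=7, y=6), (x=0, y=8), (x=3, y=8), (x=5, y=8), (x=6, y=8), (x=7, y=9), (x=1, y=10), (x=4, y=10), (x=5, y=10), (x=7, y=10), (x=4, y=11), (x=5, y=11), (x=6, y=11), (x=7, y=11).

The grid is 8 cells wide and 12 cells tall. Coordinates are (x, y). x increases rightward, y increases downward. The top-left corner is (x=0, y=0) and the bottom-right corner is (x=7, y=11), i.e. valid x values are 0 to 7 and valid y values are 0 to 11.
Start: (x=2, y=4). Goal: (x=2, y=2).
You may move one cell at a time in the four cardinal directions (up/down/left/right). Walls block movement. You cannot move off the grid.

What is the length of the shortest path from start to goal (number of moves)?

Answer: Shortest path length: 2

Derivation:
BFS from (x=2, y=4) until reaching (x=2, y=2):
  Distance 0: (x=2, y=4)
  Distance 1: (x=2, y=3), (x=1, y=4), (x=3, y=4)
  Distance 2: (x=2, y=2), (x=1, y=3), (x=0, y=4), (x=1, y=5), (x=3, y=5)  <- goal reached here
One shortest path (2 moves): (x=2, y=4) -> (x=2, y=3) -> (x=2, y=2)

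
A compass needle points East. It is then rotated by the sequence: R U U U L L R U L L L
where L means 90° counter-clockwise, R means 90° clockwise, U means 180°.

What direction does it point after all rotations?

Answer: Final heading: South

Derivation:
Start: East
  R (right (90° clockwise)) -> South
  U (U-turn (180°)) -> North
  U (U-turn (180°)) -> South
  U (U-turn (180°)) -> North
  L (left (90° counter-clockwise)) -> West
  L (left (90° counter-clockwise)) -> South
  R (right (90° clockwise)) -> West
  U (U-turn (180°)) -> East
  L (left (90° counter-clockwise)) -> North
  L (left (90° counter-clockwise)) -> West
  L (left (90° counter-clockwise)) -> South
Final: South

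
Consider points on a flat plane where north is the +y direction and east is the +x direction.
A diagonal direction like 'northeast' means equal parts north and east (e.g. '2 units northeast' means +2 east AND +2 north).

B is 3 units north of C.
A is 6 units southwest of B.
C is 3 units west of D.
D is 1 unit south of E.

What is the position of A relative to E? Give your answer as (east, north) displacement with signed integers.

Place E at the origin (east=0, north=0).
  D is 1 unit south of E: delta (east=+0, north=-1); D at (east=0, north=-1).
  C is 3 units west of D: delta (east=-3, north=+0); C at (east=-3, north=-1).
  B is 3 units north of C: delta (east=+0, north=+3); B at (east=-3, north=2).
  A is 6 units southwest of B: delta (east=-6, north=-6); A at (east=-9, north=-4).
Therefore A relative to E: (east=-9, north=-4).

Answer: A is at (east=-9, north=-4) relative to E.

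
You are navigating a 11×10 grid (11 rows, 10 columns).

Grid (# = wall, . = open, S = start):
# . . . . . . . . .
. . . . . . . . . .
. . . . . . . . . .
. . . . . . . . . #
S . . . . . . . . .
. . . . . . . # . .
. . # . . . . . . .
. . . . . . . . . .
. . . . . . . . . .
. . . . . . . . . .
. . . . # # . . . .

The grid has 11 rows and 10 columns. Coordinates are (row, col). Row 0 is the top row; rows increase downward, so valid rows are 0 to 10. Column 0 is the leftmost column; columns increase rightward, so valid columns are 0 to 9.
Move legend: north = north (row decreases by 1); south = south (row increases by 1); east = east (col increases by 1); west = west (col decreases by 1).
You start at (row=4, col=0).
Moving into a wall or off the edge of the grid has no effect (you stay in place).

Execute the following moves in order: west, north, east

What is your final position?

Answer: Final position: (row=3, col=1)

Derivation:
Start: (row=4, col=0)
  west (west): blocked, stay at (row=4, col=0)
  north (north): (row=4, col=0) -> (row=3, col=0)
  east (east): (row=3, col=0) -> (row=3, col=1)
Final: (row=3, col=1)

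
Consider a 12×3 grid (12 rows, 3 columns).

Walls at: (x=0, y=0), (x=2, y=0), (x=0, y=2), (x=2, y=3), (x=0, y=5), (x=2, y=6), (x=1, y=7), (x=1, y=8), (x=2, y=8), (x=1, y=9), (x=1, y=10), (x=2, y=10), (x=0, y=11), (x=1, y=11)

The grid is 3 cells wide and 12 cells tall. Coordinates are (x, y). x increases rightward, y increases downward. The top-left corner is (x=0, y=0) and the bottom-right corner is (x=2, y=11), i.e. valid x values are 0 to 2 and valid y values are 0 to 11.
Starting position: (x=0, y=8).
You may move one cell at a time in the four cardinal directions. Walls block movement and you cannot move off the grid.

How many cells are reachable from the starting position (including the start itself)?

BFS flood-fill from (x=0, y=8):
  Distance 0: (x=0, y=8)
  Distance 1: (x=0, y=7), (x=0, y=9)
  Distance 2: (x=0, y=6), (x=0, y=10)
  Distance 3: (x=1, y=6)
  Distance 4: (x=1, y=5)
  Distance 5: (x=1, y=4), (x=2, y=5)
  Distance 6: (x=1, y=3), (x=0, y=4), (x=2, y=4)
  Distance 7: (x=1, y=2), (x=0, y=3)
  Distance 8: (x=1, y=1), (x=2, y=2)
  Distance 9: (x=1, y=0), (x=0, y=1), (x=2, y=1)
Total reachable: 19 (grid has 22 open cells total)

Answer: Reachable cells: 19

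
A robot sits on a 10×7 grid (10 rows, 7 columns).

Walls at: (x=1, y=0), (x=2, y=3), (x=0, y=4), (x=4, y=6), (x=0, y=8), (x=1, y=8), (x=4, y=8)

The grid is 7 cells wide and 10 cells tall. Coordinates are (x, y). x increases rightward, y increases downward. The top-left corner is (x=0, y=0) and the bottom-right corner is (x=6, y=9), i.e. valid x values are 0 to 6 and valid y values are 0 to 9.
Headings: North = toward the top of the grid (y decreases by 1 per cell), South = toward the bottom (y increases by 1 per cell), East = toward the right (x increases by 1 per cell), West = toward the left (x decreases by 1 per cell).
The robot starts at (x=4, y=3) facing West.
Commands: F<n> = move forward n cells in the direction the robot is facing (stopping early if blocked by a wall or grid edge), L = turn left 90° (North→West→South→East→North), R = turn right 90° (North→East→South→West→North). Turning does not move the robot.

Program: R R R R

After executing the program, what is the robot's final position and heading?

Start: (x=4, y=3), facing West
  R: turn right, now facing North
  R: turn right, now facing East
  R: turn right, now facing South
  R: turn right, now facing West
Final: (x=4, y=3), facing West

Answer: Final position: (x=4, y=3), facing West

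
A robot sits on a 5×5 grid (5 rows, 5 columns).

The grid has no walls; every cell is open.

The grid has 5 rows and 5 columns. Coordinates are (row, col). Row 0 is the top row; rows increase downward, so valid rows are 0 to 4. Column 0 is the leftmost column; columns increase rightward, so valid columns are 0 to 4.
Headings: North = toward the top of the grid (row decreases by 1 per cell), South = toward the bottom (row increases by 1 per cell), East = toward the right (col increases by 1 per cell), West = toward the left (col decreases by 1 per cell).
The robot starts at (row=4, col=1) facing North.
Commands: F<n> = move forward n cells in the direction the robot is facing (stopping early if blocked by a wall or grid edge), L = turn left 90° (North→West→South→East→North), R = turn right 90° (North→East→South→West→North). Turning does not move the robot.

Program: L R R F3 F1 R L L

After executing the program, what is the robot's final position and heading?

Start: (row=4, col=1), facing North
  L: turn left, now facing West
  R: turn right, now facing North
  R: turn right, now facing East
  F3: move forward 3, now at (row=4, col=4)
  F1: move forward 0/1 (blocked), now at (row=4, col=4)
  R: turn right, now facing South
  L: turn left, now facing East
  L: turn left, now facing North
Final: (row=4, col=4), facing North

Answer: Final position: (row=4, col=4), facing North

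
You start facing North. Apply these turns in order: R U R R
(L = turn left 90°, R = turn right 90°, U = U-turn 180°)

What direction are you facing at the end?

Answer: Final heading: East

Derivation:
Start: North
  R (right (90° clockwise)) -> East
  U (U-turn (180°)) -> West
  R (right (90° clockwise)) -> North
  R (right (90° clockwise)) -> East
Final: East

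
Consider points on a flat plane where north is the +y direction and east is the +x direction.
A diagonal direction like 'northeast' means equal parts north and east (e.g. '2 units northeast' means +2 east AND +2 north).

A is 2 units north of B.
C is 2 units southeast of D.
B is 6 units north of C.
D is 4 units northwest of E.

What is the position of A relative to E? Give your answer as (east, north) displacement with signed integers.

Answer: A is at (east=-2, north=10) relative to E.

Derivation:
Place E at the origin (east=0, north=0).
  D is 4 units northwest of E: delta (east=-4, north=+4); D at (east=-4, north=4).
  C is 2 units southeast of D: delta (east=+2, north=-2); C at (east=-2, north=2).
  B is 6 units north of C: delta (east=+0, north=+6); B at (east=-2, north=8).
  A is 2 units north of B: delta (east=+0, north=+2); A at (east=-2, north=10).
Therefore A relative to E: (east=-2, north=10).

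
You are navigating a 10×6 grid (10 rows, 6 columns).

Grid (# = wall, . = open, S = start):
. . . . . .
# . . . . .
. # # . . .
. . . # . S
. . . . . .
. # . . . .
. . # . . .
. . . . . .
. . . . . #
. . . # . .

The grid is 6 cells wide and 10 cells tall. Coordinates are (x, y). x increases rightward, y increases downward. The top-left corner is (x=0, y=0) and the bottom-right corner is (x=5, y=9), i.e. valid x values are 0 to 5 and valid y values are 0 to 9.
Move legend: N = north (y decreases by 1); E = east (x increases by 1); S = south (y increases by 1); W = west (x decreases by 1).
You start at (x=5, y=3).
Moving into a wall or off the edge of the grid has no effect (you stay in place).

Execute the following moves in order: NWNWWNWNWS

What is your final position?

Answer: Final position: (x=0, y=0)

Derivation:
Start: (x=5, y=3)
  N (north): (x=5, y=3) -> (x=5, y=2)
  W (west): (x=5, y=2) -> (x=4, y=2)
  N (north): (x=4, y=2) -> (x=4, y=1)
  W (west): (x=4, y=1) -> (x=3, y=1)
  W (west): (x=3, y=1) -> (x=2, y=1)
  N (north): (x=2, y=1) -> (x=2, y=0)
  W (west): (x=2, y=0) -> (x=1, y=0)
  N (north): blocked, stay at (x=1, y=0)
  W (west): (x=1, y=0) -> (x=0, y=0)
  S (south): blocked, stay at (x=0, y=0)
Final: (x=0, y=0)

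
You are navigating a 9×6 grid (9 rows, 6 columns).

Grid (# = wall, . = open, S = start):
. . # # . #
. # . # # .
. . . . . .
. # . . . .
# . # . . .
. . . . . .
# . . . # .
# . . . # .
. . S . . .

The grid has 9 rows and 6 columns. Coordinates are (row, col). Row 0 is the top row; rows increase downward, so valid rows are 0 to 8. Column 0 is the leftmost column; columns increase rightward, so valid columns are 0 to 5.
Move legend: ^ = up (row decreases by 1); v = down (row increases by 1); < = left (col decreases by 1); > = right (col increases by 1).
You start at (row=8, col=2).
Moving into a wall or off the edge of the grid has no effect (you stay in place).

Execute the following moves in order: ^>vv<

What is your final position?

Answer: Final position: (row=8, col=2)

Derivation:
Start: (row=8, col=2)
  ^ (up): (row=8, col=2) -> (row=7, col=2)
  > (right): (row=7, col=2) -> (row=7, col=3)
  v (down): (row=7, col=3) -> (row=8, col=3)
  v (down): blocked, stay at (row=8, col=3)
  < (left): (row=8, col=3) -> (row=8, col=2)
Final: (row=8, col=2)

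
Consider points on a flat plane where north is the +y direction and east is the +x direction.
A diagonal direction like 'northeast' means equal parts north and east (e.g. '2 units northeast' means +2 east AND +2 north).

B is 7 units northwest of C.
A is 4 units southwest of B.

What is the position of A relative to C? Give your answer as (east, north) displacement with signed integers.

Place C at the origin (east=0, north=0).
  B is 7 units northwest of C: delta (east=-7, north=+7); B at (east=-7, north=7).
  A is 4 units southwest of B: delta (east=-4, north=-4); A at (east=-11, north=3).
Therefore A relative to C: (east=-11, north=3).

Answer: A is at (east=-11, north=3) relative to C.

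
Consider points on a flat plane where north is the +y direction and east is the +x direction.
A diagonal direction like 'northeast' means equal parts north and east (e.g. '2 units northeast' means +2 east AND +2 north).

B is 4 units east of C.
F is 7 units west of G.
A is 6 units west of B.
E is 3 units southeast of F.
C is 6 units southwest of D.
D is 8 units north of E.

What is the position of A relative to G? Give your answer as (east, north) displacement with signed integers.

Answer: A is at (east=-12, north=-1) relative to G.

Derivation:
Place G at the origin (east=0, north=0).
  F is 7 units west of G: delta (east=-7, north=+0); F at (east=-7, north=0).
  E is 3 units southeast of F: delta (east=+3, north=-3); E at (east=-4, north=-3).
  D is 8 units north of E: delta (east=+0, north=+8); D at (east=-4, north=5).
  C is 6 units southwest of D: delta (east=-6, north=-6); C at (east=-10, north=-1).
  B is 4 units east of C: delta (east=+4, north=+0); B at (east=-6, north=-1).
  A is 6 units west of B: delta (east=-6, north=+0); A at (east=-12, north=-1).
Therefore A relative to G: (east=-12, north=-1).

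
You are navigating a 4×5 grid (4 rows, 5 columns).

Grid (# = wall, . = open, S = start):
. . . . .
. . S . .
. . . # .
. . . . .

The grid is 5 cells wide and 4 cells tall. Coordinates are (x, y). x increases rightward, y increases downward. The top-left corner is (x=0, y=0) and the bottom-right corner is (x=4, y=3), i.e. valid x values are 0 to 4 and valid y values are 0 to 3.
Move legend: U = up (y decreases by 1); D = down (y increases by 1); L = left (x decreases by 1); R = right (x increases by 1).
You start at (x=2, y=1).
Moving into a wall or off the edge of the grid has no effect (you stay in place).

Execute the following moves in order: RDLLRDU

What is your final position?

Start: (x=2, y=1)
  R (right): (x=2, y=1) -> (x=3, y=1)
  D (down): blocked, stay at (x=3, y=1)
  L (left): (x=3, y=1) -> (x=2, y=1)
  L (left): (x=2, y=1) -> (x=1, y=1)
  R (right): (x=1, y=1) -> (x=2, y=1)
  D (down): (x=2, y=1) -> (x=2, y=2)
  U (up): (x=2, y=2) -> (x=2, y=1)
Final: (x=2, y=1)

Answer: Final position: (x=2, y=1)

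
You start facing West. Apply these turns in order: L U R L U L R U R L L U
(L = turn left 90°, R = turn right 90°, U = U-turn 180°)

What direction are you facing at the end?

Answer: Final heading: East

Derivation:
Start: West
  L (left (90° counter-clockwise)) -> South
  U (U-turn (180°)) -> North
  R (right (90° clockwise)) -> East
  L (left (90° counter-clockwise)) -> North
  U (U-turn (180°)) -> South
  L (left (90° counter-clockwise)) -> East
  R (right (90° clockwise)) -> South
  U (U-turn (180°)) -> North
  R (right (90° clockwise)) -> East
  L (left (90° counter-clockwise)) -> North
  L (left (90° counter-clockwise)) -> West
  U (U-turn (180°)) -> East
Final: East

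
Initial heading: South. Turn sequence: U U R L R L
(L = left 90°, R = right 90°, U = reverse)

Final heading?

Answer: Final heading: South

Derivation:
Start: South
  U (U-turn (180°)) -> North
  U (U-turn (180°)) -> South
  R (right (90° clockwise)) -> West
  L (left (90° counter-clockwise)) -> South
  R (right (90° clockwise)) -> West
  L (left (90° counter-clockwise)) -> South
Final: South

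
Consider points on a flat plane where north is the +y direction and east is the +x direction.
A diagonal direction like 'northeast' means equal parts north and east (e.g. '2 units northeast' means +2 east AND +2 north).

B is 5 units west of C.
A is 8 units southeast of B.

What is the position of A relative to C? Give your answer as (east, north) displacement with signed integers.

Answer: A is at (east=3, north=-8) relative to C.

Derivation:
Place C at the origin (east=0, north=0).
  B is 5 units west of C: delta (east=-5, north=+0); B at (east=-5, north=0).
  A is 8 units southeast of B: delta (east=+8, north=-8); A at (east=3, north=-8).
Therefore A relative to C: (east=3, north=-8).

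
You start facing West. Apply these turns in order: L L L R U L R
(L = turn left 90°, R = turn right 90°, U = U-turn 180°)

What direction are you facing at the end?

Start: West
  L (left (90° counter-clockwise)) -> South
  L (left (90° counter-clockwise)) -> East
  L (left (90° counter-clockwise)) -> North
  R (right (90° clockwise)) -> East
  U (U-turn (180°)) -> West
  L (left (90° counter-clockwise)) -> South
  R (right (90° clockwise)) -> West
Final: West

Answer: Final heading: West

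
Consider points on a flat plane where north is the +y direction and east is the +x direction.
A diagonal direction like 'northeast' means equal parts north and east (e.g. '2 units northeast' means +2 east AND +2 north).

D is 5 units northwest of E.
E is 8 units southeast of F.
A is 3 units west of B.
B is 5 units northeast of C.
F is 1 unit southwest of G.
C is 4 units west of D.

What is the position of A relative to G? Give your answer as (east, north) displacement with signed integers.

Answer: A is at (east=0, north=1) relative to G.

Derivation:
Place G at the origin (east=0, north=0).
  F is 1 unit southwest of G: delta (east=-1, north=-1); F at (east=-1, north=-1).
  E is 8 units southeast of F: delta (east=+8, north=-8); E at (east=7, north=-9).
  D is 5 units northwest of E: delta (east=-5, north=+5); D at (east=2, north=-4).
  C is 4 units west of D: delta (east=-4, north=+0); C at (east=-2, north=-4).
  B is 5 units northeast of C: delta (east=+5, north=+5); B at (east=3, north=1).
  A is 3 units west of B: delta (east=-3, north=+0); A at (east=0, north=1).
Therefore A relative to G: (east=0, north=1).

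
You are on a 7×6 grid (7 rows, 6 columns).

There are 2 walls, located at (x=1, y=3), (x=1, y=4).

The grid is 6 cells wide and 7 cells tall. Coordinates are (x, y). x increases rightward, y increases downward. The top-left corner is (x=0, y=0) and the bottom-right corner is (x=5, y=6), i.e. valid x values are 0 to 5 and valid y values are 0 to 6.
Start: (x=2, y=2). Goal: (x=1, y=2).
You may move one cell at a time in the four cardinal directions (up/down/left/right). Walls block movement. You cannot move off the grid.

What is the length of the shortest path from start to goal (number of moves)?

BFS from (x=2, y=2) until reaching (x=1, y=2):
  Distance 0: (x=2, y=2)
  Distance 1: (x=2, y=1), (x=1, y=2), (x=3, y=2), (x=2, y=3)  <- goal reached here
One shortest path (1 moves): (x=2, y=2) -> (x=1, y=2)

Answer: Shortest path length: 1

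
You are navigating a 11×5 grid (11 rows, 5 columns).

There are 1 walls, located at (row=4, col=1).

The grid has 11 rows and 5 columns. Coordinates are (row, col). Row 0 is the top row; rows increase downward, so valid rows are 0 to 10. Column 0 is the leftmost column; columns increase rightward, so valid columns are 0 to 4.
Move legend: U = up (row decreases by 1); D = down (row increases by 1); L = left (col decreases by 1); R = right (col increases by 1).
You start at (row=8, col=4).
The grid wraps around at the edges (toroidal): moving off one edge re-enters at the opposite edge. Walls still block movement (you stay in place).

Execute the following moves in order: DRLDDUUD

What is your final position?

Start: (row=8, col=4)
  D (down): (row=8, col=4) -> (row=9, col=4)
  R (right): (row=9, col=4) -> (row=9, col=0)
  L (left): (row=9, col=0) -> (row=9, col=4)
  D (down): (row=9, col=4) -> (row=10, col=4)
  D (down): (row=10, col=4) -> (row=0, col=4)
  U (up): (row=0, col=4) -> (row=10, col=4)
  U (up): (row=10, col=4) -> (row=9, col=4)
  D (down): (row=9, col=4) -> (row=10, col=4)
Final: (row=10, col=4)

Answer: Final position: (row=10, col=4)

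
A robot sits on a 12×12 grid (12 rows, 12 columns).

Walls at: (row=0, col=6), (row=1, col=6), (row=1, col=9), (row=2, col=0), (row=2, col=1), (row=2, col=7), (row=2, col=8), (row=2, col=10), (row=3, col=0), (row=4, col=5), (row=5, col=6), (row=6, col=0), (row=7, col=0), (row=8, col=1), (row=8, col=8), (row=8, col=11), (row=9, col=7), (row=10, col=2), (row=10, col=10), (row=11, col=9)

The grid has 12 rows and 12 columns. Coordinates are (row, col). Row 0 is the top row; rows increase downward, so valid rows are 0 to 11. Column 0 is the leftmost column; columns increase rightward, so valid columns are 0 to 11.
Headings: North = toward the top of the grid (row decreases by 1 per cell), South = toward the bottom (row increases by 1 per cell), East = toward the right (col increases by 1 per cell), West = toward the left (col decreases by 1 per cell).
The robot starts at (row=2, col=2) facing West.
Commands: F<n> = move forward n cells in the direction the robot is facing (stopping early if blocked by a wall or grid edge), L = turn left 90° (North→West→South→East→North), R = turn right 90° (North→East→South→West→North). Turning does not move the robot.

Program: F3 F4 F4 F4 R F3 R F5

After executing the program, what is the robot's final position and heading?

Start: (row=2, col=2), facing West
  F3: move forward 0/3 (blocked), now at (row=2, col=2)
  [×3]F4: move forward 0/4 (blocked), now at (row=2, col=2)
  R: turn right, now facing North
  F3: move forward 2/3 (blocked), now at (row=0, col=2)
  R: turn right, now facing East
  F5: move forward 3/5 (blocked), now at (row=0, col=5)
Final: (row=0, col=5), facing East

Answer: Final position: (row=0, col=5), facing East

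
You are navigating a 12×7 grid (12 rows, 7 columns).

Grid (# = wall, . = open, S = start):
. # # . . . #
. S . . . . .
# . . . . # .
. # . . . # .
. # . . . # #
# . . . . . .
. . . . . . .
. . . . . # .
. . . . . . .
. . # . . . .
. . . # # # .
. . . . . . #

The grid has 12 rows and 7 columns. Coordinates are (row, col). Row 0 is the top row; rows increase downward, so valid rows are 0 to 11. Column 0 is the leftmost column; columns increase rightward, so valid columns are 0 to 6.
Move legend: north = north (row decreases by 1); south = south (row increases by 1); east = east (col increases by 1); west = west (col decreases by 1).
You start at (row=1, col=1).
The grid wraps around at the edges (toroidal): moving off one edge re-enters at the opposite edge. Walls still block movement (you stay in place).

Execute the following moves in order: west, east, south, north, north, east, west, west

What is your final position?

Start: (row=1, col=1)
  west (west): (row=1, col=1) -> (row=1, col=0)
  east (east): (row=1, col=0) -> (row=1, col=1)
  south (south): (row=1, col=1) -> (row=2, col=1)
  north (north): (row=2, col=1) -> (row=1, col=1)
  north (north): blocked, stay at (row=1, col=1)
  east (east): (row=1, col=1) -> (row=1, col=2)
  west (west): (row=1, col=2) -> (row=1, col=1)
  west (west): (row=1, col=1) -> (row=1, col=0)
Final: (row=1, col=0)

Answer: Final position: (row=1, col=0)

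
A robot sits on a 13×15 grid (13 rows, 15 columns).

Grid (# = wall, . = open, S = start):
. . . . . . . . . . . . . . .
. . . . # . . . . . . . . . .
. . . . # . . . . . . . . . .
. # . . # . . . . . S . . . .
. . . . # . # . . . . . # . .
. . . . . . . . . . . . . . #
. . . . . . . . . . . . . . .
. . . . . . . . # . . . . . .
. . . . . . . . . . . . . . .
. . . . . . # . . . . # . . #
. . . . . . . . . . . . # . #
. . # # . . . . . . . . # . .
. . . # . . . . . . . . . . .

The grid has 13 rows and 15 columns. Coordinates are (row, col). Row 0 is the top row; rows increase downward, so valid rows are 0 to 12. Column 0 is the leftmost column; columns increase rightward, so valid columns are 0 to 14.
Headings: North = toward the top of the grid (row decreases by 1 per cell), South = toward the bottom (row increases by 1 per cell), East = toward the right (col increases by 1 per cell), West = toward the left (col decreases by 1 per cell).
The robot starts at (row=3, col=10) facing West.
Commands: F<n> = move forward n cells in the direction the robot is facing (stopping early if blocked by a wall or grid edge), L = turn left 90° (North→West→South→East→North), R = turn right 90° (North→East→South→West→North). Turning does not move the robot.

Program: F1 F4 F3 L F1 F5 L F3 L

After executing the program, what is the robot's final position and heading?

Answer: Final position: (row=9, col=5), facing North

Derivation:
Start: (row=3, col=10), facing West
  F1: move forward 1, now at (row=3, col=9)
  F4: move forward 4, now at (row=3, col=5)
  F3: move forward 0/3 (blocked), now at (row=3, col=5)
  L: turn left, now facing South
  F1: move forward 1, now at (row=4, col=5)
  F5: move forward 5, now at (row=9, col=5)
  L: turn left, now facing East
  F3: move forward 0/3 (blocked), now at (row=9, col=5)
  L: turn left, now facing North
Final: (row=9, col=5), facing North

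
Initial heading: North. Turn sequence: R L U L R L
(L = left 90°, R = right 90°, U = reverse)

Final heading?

Start: North
  R (right (90° clockwise)) -> East
  L (left (90° counter-clockwise)) -> North
  U (U-turn (180°)) -> South
  L (left (90° counter-clockwise)) -> East
  R (right (90° clockwise)) -> South
  L (left (90° counter-clockwise)) -> East
Final: East

Answer: Final heading: East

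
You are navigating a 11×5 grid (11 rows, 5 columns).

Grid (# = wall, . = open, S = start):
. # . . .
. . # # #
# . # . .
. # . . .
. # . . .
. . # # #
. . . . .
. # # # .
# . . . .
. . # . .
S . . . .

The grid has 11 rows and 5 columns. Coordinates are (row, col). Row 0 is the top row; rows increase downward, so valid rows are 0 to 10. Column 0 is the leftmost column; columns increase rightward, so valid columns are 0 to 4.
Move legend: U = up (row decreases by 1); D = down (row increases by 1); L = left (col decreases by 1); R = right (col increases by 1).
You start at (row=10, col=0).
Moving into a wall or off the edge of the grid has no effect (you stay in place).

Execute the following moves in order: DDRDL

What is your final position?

Answer: Final position: (row=10, col=0)

Derivation:
Start: (row=10, col=0)
  D (down): blocked, stay at (row=10, col=0)
  D (down): blocked, stay at (row=10, col=0)
  R (right): (row=10, col=0) -> (row=10, col=1)
  D (down): blocked, stay at (row=10, col=1)
  L (left): (row=10, col=1) -> (row=10, col=0)
Final: (row=10, col=0)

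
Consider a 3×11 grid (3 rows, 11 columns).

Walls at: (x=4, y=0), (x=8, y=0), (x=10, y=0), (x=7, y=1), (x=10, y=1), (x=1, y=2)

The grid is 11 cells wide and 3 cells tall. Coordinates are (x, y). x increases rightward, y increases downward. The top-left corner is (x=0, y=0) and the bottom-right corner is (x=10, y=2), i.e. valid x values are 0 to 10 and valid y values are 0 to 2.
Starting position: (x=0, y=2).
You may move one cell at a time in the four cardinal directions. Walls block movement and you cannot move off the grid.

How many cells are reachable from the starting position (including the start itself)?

BFS flood-fill from (x=0, y=2):
  Distance 0: (x=0, y=2)
  Distance 1: (x=0, y=1)
  Distance 2: (x=0, y=0), (x=1, y=1)
  Distance 3: (x=1, y=0), (x=2, y=1)
  Distance 4: (x=2, y=0), (x=3, y=1), (x=2, y=2)
  Distance 5: (x=3, y=0), (x=4, y=1), (x=3, y=2)
  Distance 6: (x=5, y=1), (x=4, y=2)
  Distance 7: (x=5, y=0), (x=6, y=1), (x=5, y=2)
  Distance 8: (x=6, y=0), (x=6, y=2)
  Distance 9: (x=7, y=0), (x=7, y=2)
  Distance 10: (x=8, y=2)
  Distance 11: (x=8, y=1), (x=9, y=2)
  Distance 12: (x=9, y=1), (x=10, y=2)
  Distance 13: (x=9, y=0)
Total reachable: 27 (grid has 27 open cells total)

Answer: Reachable cells: 27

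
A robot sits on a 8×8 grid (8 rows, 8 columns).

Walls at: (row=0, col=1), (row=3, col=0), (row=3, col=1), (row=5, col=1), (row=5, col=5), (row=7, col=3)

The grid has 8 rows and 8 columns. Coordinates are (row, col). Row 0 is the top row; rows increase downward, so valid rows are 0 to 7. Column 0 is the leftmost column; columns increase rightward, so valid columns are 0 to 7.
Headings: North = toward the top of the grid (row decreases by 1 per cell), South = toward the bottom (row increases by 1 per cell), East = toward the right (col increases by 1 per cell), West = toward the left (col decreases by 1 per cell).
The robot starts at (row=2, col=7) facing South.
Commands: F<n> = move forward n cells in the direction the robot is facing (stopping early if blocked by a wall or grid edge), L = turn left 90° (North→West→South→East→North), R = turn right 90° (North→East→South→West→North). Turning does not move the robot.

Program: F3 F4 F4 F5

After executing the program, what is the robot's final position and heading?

Answer: Final position: (row=7, col=7), facing South

Derivation:
Start: (row=2, col=7), facing South
  F3: move forward 3, now at (row=5, col=7)
  F4: move forward 2/4 (blocked), now at (row=7, col=7)
  F4: move forward 0/4 (blocked), now at (row=7, col=7)
  F5: move forward 0/5 (blocked), now at (row=7, col=7)
Final: (row=7, col=7), facing South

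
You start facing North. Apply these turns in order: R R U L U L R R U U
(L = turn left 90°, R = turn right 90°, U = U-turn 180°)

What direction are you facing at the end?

Start: North
  R (right (90° clockwise)) -> East
  R (right (90° clockwise)) -> South
  U (U-turn (180°)) -> North
  L (left (90° counter-clockwise)) -> West
  U (U-turn (180°)) -> East
  L (left (90° counter-clockwise)) -> North
  R (right (90° clockwise)) -> East
  R (right (90° clockwise)) -> South
  U (U-turn (180°)) -> North
  U (U-turn (180°)) -> South
Final: South

Answer: Final heading: South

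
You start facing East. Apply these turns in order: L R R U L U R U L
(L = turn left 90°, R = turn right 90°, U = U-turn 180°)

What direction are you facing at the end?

Start: East
  L (left (90° counter-clockwise)) -> North
  R (right (90° clockwise)) -> East
  R (right (90° clockwise)) -> South
  U (U-turn (180°)) -> North
  L (left (90° counter-clockwise)) -> West
  U (U-turn (180°)) -> East
  R (right (90° clockwise)) -> South
  U (U-turn (180°)) -> North
  L (left (90° counter-clockwise)) -> West
Final: West

Answer: Final heading: West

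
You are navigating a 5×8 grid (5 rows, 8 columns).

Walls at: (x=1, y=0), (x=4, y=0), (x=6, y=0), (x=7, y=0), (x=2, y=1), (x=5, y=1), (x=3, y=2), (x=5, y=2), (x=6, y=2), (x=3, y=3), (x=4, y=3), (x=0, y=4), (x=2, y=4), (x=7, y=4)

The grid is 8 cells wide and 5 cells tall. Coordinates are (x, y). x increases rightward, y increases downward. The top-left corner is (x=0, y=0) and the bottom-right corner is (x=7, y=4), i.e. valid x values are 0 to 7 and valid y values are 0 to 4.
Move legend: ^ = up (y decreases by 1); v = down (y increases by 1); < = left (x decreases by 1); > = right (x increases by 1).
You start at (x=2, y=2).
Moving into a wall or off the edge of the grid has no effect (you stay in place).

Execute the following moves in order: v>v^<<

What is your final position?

Start: (x=2, y=2)
  v (down): (x=2, y=2) -> (x=2, y=3)
  > (right): blocked, stay at (x=2, y=3)
  v (down): blocked, stay at (x=2, y=3)
  ^ (up): (x=2, y=3) -> (x=2, y=2)
  < (left): (x=2, y=2) -> (x=1, y=2)
  < (left): (x=1, y=2) -> (x=0, y=2)
Final: (x=0, y=2)

Answer: Final position: (x=0, y=2)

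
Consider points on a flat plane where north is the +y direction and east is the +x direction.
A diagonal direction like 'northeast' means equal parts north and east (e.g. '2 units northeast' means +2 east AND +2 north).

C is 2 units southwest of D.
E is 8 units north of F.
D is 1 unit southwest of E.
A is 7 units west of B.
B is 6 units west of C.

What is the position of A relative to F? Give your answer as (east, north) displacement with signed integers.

Answer: A is at (east=-16, north=5) relative to F.

Derivation:
Place F at the origin (east=0, north=0).
  E is 8 units north of F: delta (east=+0, north=+8); E at (east=0, north=8).
  D is 1 unit southwest of E: delta (east=-1, north=-1); D at (east=-1, north=7).
  C is 2 units southwest of D: delta (east=-2, north=-2); C at (east=-3, north=5).
  B is 6 units west of C: delta (east=-6, north=+0); B at (east=-9, north=5).
  A is 7 units west of B: delta (east=-7, north=+0); A at (east=-16, north=5).
Therefore A relative to F: (east=-16, north=5).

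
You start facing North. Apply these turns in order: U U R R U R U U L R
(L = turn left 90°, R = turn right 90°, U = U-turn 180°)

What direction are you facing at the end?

Start: North
  U (U-turn (180°)) -> South
  U (U-turn (180°)) -> North
  R (right (90° clockwise)) -> East
  R (right (90° clockwise)) -> South
  U (U-turn (180°)) -> North
  R (right (90° clockwise)) -> East
  U (U-turn (180°)) -> West
  U (U-turn (180°)) -> East
  L (left (90° counter-clockwise)) -> North
  R (right (90° clockwise)) -> East
Final: East

Answer: Final heading: East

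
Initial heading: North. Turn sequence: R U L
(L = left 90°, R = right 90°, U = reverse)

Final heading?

Answer: Final heading: South

Derivation:
Start: North
  R (right (90° clockwise)) -> East
  U (U-turn (180°)) -> West
  L (left (90° counter-clockwise)) -> South
Final: South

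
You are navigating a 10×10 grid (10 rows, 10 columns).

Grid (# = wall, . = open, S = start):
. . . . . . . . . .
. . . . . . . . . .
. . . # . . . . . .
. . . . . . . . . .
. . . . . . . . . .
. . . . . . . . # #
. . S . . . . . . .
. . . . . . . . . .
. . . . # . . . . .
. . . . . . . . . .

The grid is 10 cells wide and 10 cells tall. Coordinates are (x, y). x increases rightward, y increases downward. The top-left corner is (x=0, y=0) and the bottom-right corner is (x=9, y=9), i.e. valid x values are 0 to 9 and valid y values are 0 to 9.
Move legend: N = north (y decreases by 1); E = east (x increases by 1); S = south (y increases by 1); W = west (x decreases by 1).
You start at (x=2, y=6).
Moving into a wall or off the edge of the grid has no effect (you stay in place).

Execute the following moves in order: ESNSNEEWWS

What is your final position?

Start: (x=2, y=6)
  E (east): (x=2, y=6) -> (x=3, y=6)
  S (south): (x=3, y=6) -> (x=3, y=7)
  N (north): (x=3, y=7) -> (x=3, y=6)
  S (south): (x=3, y=6) -> (x=3, y=7)
  N (north): (x=3, y=7) -> (x=3, y=6)
  E (east): (x=3, y=6) -> (x=4, y=6)
  E (east): (x=4, y=6) -> (x=5, y=6)
  W (west): (x=5, y=6) -> (x=4, y=6)
  W (west): (x=4, y=6) -> (x=3, y=6)
  S (south): (x=3, y=6) -> (x=3, y=7)
Final: (x=3, y=7)

Answer: Final position: (x=3, y=7)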